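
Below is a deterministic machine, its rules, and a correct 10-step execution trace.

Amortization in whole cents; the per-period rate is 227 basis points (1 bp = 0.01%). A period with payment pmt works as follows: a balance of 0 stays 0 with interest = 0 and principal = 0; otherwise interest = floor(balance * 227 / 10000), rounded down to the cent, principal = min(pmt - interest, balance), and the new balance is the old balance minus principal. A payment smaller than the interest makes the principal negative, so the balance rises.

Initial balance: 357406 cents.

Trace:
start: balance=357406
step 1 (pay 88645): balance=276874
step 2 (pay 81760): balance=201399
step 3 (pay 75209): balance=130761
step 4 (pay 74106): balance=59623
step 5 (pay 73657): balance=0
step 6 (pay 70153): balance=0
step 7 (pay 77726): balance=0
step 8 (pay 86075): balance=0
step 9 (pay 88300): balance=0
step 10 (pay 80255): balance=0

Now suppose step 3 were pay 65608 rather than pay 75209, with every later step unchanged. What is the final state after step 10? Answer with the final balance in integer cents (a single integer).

(re-executing from step 3 with the substitution; state before step 3: balance=201399)
step 3 (pay 65608): balance=140362
step 4 (pay 74106): balance=69442
step 5 (pay 73657): balance=0
step 6 (pay 70153): balance=0
step 7 (pay 77726): balance=0
step 8 (pay 86075): balance=0
step 9 (pay 88300): balance=0
step 10 (pay 80255): balance=0

0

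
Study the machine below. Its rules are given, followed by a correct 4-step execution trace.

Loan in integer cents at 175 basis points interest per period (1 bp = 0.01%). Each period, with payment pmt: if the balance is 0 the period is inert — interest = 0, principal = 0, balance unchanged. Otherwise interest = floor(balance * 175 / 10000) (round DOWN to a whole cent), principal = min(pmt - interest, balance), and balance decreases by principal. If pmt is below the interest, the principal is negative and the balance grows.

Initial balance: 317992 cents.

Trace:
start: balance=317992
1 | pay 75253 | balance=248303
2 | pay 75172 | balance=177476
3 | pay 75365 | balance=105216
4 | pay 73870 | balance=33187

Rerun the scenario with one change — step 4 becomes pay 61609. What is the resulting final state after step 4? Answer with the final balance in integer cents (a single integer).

(re-executing from step 4 with the substitution; state before step 4: balance=105216)
4 | pay 61609 | balance=45448

45448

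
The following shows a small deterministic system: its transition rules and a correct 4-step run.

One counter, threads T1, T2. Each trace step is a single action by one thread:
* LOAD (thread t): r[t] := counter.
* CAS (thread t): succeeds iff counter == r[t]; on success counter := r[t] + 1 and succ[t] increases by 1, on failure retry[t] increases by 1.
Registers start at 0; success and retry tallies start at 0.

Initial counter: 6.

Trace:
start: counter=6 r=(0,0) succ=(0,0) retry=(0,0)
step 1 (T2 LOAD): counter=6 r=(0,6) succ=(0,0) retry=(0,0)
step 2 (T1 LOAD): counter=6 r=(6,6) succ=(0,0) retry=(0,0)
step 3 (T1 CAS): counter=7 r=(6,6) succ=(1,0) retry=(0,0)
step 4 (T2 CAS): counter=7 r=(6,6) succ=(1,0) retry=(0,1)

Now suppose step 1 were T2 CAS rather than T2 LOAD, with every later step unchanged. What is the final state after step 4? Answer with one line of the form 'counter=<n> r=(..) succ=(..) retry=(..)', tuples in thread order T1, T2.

counter=7 r=(6,0) succ=(1,0) retry=(0,2)

(re-executing from step 1 with the substitution; state before step 1: counter=6 r=(0,0) succ=(0,0) retry=(0,0))
step 1 (T2 CAS): counter=6 r=(0,0) succ=(0,0) retry=(0,1)
step 2 (T1 LOAD): counter=6 r=(6,0) succ=(0,0) retry=(0,1)
step 3 (T1 CAS): counter=7 r=(6,0) succ=(1,0) retry=(0,1)
step 4 (T2 CAS): counter=7 r=(6,0) succ=(1,0) retry=(0,2)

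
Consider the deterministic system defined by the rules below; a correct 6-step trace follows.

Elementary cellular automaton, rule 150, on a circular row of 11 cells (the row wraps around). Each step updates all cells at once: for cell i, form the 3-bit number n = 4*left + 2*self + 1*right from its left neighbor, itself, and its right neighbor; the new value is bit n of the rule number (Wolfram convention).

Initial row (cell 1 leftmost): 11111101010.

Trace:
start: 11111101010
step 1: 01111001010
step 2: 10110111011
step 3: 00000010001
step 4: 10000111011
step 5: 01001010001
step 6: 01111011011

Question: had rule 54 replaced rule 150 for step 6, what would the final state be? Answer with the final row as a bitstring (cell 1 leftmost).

11111111011

(re-executing step 6 under rule 54; state before step 6: 01001010001)
step 6: 11111111011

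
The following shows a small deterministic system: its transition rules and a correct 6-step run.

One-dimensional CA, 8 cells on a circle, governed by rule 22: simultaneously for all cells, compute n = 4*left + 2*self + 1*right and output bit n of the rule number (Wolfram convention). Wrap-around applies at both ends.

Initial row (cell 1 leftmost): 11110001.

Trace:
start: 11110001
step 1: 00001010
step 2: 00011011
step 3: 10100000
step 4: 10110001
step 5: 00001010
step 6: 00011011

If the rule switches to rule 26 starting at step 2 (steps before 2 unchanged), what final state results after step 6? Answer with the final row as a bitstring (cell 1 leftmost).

00000000

(re-executing steps 2..6 under rule 26; state before step 2: 00001010)
step 2: 00010001
step 3: 10101010
step 4: 00000000
step 5: 00000000
step 6: 00000000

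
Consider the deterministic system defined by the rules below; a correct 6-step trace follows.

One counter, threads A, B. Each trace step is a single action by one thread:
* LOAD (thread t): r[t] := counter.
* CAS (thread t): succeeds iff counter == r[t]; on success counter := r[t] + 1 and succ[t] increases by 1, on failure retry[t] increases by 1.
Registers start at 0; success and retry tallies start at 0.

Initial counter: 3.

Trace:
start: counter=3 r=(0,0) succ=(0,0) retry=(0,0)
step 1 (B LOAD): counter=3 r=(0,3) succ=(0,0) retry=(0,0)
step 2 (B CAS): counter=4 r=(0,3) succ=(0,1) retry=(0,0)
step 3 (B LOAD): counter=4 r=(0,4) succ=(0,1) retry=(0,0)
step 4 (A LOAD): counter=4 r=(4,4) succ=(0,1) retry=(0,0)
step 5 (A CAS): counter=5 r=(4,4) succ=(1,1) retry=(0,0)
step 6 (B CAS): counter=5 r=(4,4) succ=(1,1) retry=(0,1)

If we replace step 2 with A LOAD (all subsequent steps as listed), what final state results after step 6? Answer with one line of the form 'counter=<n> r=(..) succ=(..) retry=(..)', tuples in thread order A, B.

(re-executing from step 2 with the substitution; state before step 2: counter=3 r=(0,3) succ=(0,0) retry=(0,0))
step 2 (A LOAD): counter=3 r=(3,3) succ=(0,0) retry=(0,0)
step 3 (B LOAD): counter=3 r=(3,3) succ=(0,0) retry=(0,0)
step 4 (A LOAD): counter=3 r=(3,3) succ=(0,0) retry=(0,0)
step 5 (A CAS): counter=4 r=(3,3) succ=(1,0) retry=(0,0)
step 6 (B CAS): counter=4 r=(3,3) succ=(1,0) retry=(0,1)

counter=4 r=(3,3) succ=(1,0) retry=(0,1)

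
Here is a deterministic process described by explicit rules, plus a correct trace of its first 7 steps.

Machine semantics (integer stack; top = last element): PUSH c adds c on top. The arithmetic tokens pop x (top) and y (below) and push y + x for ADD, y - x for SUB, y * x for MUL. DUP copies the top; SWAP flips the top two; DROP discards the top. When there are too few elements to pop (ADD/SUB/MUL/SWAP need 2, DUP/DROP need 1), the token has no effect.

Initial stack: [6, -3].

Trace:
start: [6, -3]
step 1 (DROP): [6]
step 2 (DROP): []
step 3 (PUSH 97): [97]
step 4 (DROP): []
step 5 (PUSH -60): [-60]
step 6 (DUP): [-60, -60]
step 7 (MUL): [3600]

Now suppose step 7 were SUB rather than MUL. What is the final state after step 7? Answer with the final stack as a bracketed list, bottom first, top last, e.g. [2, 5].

[0]

(re-executing from step 7 with the substitution; state before step 7: [-60, -60])
step 7 (SUB): [0]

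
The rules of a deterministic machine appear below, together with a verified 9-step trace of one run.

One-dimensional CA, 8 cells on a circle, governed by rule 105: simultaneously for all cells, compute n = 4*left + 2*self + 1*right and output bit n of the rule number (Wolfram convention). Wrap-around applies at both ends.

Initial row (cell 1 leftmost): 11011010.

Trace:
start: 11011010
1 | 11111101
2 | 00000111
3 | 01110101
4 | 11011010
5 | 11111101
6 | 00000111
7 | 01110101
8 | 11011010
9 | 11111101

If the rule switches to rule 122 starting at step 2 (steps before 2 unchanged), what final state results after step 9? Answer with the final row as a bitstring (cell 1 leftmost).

(re-executing steps 2..9 under rule 122; state before step 2: 11111101)
2 | 00000111
3 | 10001101
4 | 11011111
5 | 01110000
6 | 11011000
7 | 11111101
8 | 00000111
9 | 10001101

10001101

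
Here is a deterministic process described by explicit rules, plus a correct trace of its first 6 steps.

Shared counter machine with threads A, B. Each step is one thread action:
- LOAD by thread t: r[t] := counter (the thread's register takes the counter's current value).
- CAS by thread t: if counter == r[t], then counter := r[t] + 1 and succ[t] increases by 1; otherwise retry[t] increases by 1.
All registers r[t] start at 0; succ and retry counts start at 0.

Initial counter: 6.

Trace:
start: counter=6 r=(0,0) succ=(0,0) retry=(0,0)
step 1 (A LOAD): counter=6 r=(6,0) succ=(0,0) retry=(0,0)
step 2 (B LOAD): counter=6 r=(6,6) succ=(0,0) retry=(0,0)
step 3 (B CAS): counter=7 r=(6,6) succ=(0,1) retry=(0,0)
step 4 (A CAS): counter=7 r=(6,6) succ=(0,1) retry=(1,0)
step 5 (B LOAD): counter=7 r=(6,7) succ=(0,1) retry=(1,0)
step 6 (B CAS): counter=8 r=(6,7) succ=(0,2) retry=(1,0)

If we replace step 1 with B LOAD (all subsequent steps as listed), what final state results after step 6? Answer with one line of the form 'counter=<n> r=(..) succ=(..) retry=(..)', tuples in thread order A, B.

(re-executing from step 1 with the substitution; state before step 1: counter=6 r=(0,0) succ=(0,0) retry=(0,0))
step 1 (B LOAD): counter=6 r=(0,6) succ=(0,0) retry=(0,0)
step 2 (B LOAD): counter=6 r=(0,6) succ=(0,0) retry=(0,0)
step 3 (B CAS): counter=7 r=(0,6) succ=(0,1) retry=(0,0)
step 4 (A CAS): counter=7 r=(0,6) succ=(0,1) retry=(1,0)
step 5 (B LOAD): counter=7 r=(0,7) succ=(0,1) retry=(1,0)
step 6 (B CAS): counter=8 r=(0,7) succ=(0,2) retry=(1,0)

counter=8 r=(0,7) succ=(0,2) retry=(1,0)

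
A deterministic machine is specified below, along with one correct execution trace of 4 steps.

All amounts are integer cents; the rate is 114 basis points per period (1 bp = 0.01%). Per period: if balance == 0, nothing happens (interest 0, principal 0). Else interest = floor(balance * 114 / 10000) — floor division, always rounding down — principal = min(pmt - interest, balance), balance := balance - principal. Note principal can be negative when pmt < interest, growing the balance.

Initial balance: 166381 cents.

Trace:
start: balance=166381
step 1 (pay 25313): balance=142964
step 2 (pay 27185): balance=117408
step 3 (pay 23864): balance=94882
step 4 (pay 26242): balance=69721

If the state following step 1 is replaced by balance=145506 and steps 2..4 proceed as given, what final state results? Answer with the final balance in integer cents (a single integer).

state after step 1 := balance=145506
step 2 (pay 27185): balance=119979
step 3 (pay 23864): balance=97482
step 4 (pay 26242): balance=72351

72351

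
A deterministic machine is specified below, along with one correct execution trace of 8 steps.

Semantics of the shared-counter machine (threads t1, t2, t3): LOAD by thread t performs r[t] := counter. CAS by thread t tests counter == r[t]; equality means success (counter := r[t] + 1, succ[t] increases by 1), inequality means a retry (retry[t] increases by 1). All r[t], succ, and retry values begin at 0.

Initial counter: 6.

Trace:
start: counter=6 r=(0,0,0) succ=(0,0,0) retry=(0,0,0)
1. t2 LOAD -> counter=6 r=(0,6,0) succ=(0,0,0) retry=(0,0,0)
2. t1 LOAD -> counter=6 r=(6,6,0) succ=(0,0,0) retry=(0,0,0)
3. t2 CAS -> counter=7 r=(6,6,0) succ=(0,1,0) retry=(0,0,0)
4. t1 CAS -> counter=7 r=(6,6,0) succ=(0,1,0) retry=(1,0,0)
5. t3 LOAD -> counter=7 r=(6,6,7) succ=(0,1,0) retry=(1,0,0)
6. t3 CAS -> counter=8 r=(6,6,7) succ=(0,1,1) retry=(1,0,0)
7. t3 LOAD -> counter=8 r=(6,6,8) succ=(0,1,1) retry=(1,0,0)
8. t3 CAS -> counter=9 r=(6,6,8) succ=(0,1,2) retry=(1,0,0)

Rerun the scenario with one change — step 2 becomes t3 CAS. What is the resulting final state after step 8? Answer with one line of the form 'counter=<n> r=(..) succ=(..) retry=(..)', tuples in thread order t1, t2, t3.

counter=9 r=(0,6,8) succ=(0,1,2) retry=(1,0,1)

(re-executing from step 2 with the substitution; state before step 2: counter=6 r=(0,6,0) succ=(0,0,0) retry=(0,0,0))
2. t3 CAS -> counter=6 r=(0,6,0) succ=(0,0,0) retry=(0,0,1)
3. t2 CAS -> counter=7 r=(0,6,0) succ=(0,1,0) retry=(0,0,1)
4. t1 CAS -> counter=7 r=(0,6,0) succ=(0,1,0) retry=(1,0,1)
5. t3 LOAD -> counter=7 r=(0,6,7) succ=(0,1,0) retry=(1,0,1)
6. t3 CAS -> counter=8 r=(0,6,7) succ=(0,1,1) retry=(1,0,1)
7. t3 LOAD -> counter=8 r=(0,6,8) succ=(0,1,1) retry=(1,0,1)
8. t3 CAS -> counter=9 r=(0,6,8) succ=(0,1,2) retry=(1,0,1)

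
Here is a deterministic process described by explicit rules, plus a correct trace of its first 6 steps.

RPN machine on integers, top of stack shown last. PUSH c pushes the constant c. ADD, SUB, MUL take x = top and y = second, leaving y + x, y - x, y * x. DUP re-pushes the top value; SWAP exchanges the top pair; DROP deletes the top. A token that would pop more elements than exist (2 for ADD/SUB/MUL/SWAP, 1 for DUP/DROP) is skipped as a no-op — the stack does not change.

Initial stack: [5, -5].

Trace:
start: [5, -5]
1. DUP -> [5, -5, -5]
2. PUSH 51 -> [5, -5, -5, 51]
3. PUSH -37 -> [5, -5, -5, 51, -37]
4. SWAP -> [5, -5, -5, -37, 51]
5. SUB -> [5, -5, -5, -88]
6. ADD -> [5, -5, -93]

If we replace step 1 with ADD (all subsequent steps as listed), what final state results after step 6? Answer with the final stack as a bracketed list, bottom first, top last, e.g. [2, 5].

[-88]

(re-executing from step 1 with the substitution; state before step 1: [5, -5])
1. ADD -> [0]
2. PUSH 51 -> [0, 51]
3. PUSH -37 -> [0, 51, -37]
4. SWAP -> [0, -37, 51]
5. SUB -> [0, -88]
6. ADD -> [-88]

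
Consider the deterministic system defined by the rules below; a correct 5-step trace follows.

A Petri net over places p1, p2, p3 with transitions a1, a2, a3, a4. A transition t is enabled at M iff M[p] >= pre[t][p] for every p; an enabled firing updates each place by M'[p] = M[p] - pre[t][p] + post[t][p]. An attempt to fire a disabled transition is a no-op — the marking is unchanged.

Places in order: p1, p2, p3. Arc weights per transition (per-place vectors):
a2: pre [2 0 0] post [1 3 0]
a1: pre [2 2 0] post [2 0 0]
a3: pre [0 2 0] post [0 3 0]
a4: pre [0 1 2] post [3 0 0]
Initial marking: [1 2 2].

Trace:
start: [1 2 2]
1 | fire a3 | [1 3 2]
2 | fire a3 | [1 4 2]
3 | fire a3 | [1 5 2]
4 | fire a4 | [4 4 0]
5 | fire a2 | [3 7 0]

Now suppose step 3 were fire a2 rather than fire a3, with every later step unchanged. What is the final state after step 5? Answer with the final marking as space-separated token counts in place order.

3 6 0

(re-executing from step 3 with the substitution; state before step 3: [1 4 2])
3 | fire a2 | [1 4 2]
4 | fire a4 | [4 3 0]
5 | fire a2 | [3 6 0]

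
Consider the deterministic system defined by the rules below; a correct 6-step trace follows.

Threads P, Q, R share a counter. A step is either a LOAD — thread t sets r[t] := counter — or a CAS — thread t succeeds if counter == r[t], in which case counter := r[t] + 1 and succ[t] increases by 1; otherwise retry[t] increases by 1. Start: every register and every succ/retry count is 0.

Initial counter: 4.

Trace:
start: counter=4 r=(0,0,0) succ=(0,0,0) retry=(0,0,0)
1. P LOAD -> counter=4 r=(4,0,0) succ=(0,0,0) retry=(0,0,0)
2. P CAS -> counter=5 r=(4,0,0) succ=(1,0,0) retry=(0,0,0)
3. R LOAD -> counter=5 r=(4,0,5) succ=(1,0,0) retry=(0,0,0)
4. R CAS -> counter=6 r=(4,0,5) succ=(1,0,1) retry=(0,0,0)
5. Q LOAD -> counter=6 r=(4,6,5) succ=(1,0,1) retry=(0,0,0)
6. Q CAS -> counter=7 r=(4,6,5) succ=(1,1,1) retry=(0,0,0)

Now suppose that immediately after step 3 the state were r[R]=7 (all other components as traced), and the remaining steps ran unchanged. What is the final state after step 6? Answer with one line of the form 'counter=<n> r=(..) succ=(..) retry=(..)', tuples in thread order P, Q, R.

counter=6 r=(4,5,7) succ=(1,1,0) retry=(0,0,1)

state after step 3 := counter=5 r=(4,0,7) succ=(1,0,0) retry=(0,0,0)
4. R CAS -> counter=5 r=(4,0,7) succ=(1,0,0) retry=(0,0,1)
5. Q LOAD -> counter=5 r=(4,5,7) succ=(1,0,0) retry=(0,0,1)
6. Q CAS -> counter=6 r=(4,5,7) succ=(1,1,0) retry=(0,0,1)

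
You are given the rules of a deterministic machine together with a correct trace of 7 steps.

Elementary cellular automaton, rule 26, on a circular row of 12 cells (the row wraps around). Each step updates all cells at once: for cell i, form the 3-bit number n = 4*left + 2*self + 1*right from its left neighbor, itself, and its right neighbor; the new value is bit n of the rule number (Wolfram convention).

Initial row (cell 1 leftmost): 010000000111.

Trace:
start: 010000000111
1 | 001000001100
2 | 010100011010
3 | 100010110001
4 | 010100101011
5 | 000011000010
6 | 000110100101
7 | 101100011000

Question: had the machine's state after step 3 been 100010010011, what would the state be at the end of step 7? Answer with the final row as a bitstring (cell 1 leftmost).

state after step 3 := 100010010011
4 | 010101101110
5 | 100001001001
6 | 010010110111
7 | 001100100100

001100100100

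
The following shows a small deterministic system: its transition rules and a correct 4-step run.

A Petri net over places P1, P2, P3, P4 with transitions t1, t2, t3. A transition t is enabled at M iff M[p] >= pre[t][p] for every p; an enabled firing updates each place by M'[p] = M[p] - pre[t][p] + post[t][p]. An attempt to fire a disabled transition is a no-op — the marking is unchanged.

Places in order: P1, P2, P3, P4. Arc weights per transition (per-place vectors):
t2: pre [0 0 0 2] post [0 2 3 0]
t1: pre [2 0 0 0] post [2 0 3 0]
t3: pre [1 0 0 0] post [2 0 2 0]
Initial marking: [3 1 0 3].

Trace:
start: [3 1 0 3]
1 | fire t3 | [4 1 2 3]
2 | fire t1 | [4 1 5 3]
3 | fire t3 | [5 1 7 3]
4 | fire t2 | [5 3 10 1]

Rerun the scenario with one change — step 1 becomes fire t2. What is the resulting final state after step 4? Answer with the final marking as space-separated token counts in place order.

4 3 8 1

(re-executing from step 1 with the substitution; state before step 1: [3 1 0 3])
1 | fire t2 | [3 3 3 1]
2 | fire t1 | [3 3 6 1]
3 | fire t3 | [4 3 8 1]
4 | fire t2 | [4 3 8 1]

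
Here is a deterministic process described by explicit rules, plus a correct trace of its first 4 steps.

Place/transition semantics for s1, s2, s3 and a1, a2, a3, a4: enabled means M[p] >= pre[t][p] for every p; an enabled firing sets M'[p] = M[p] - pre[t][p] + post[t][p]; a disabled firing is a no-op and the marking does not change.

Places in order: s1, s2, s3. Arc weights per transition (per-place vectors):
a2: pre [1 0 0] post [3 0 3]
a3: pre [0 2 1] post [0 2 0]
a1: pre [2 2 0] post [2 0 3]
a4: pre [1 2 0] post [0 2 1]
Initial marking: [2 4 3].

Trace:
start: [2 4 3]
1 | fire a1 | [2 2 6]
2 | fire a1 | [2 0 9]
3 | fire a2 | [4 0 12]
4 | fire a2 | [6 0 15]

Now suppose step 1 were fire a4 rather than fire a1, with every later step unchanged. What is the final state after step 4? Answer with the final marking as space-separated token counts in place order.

(re-executing from step 1 with the substitution; state before step 1: [2 4 3])
1 | fire a4 | [1 4 4]
2 | fire a1 | [1 4 4]
3 | fire a2 | [3 4 7]
4 | fire a2 | [5 4 10]

5 4 10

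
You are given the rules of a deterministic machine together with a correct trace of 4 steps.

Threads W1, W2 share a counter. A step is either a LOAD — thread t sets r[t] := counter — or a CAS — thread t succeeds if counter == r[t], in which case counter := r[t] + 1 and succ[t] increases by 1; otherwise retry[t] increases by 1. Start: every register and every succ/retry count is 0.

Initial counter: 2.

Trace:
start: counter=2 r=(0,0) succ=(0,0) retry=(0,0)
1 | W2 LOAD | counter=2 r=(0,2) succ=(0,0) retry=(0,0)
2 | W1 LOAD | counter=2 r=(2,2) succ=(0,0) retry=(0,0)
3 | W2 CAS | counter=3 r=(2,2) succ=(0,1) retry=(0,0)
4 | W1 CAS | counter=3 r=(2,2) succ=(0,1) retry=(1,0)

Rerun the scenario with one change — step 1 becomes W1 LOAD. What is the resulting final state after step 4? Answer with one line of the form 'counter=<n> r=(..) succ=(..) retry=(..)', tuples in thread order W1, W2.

counter=3 r=(2,0) succ=(1,0) retry=(0,1)

(re-executing from step 1 with the substitution; state before step 1: counter=2 r=(0,0) succ=(0,0) retry=(0,0))
1 | W1 LOAD | counter=2 r=(2,0) succ=(0,0) retry=(0,0)
2 | W1 LOAD | counter=2 r=(2,0) succ=(0,0) retry=(0,0)
3 | W2 CAS | counter=2 r=(2,0) succ=(0,0) retry=(0,1)
4 | W1 CAS | counter=3 r=(2,0) succ=(1,0) retry=(0,1)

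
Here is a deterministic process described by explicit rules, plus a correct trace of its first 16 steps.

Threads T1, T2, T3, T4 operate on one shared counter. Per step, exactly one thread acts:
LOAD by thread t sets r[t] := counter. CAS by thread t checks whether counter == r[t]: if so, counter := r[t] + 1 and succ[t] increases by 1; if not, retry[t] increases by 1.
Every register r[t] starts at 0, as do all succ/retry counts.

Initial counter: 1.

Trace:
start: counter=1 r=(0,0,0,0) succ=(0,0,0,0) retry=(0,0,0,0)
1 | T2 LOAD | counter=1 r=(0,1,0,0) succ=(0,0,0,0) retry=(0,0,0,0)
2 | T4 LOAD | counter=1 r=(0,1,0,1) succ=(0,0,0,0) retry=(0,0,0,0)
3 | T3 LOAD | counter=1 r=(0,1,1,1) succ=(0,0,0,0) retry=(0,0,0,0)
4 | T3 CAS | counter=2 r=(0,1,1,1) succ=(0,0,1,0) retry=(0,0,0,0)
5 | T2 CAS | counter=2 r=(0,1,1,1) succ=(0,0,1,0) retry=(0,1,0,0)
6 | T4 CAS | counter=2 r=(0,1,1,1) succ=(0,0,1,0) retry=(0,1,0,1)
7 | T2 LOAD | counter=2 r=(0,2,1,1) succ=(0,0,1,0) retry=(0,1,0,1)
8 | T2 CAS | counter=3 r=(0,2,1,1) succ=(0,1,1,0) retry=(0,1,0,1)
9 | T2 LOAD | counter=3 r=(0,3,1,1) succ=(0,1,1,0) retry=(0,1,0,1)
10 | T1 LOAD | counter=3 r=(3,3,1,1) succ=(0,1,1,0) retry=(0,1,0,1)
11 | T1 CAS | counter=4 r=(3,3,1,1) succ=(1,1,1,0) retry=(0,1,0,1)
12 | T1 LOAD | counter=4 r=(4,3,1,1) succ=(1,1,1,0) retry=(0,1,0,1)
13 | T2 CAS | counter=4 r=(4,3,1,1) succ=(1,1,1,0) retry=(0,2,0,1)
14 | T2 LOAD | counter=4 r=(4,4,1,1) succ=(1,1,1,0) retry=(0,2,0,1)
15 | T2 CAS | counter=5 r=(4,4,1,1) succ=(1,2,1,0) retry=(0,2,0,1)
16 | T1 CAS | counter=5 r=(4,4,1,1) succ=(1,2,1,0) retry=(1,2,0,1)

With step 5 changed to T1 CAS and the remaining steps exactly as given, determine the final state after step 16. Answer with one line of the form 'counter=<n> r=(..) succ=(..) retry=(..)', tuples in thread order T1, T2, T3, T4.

(re-executing from step 5 with the substitution; state before step 5: counter=2 r=(0,1,1,1) succ=(0,0,1,0) retry=(0,0,0,0))
5 | T1 CAS | counter=2 r=(0,1,1,1) succ=(0,0,1,0) retry=(1,0,0,0)
6 | T4 CAS | counter=2 r=(0,1,1,1) succ=(0,0,1,0) retry=(1,0,0,1)
7 | T2 LOAD | counter=2 r=(0,2,1,1) succ=(0,0,1,0) retry=(1,0,0,1)
8 | T2 CAS | counter=3 r=(0,2,1,1) succ=(0,1,1,0) retry=(1,0,0,1)
9 | T2 LOAD | counter=3 r=(0,3,1,1) succ=(0,1,1,0) retry=(1,0,0,1)
10 | T1 LOAD | counter=3 r=(3,3,1,1) succ=(0,1,1,0) retry=(1,0,0,1)
11 | T1 CAS | counter=4 r=(3,3,1,1) succ=(1,1,1,0) retry=(1,0,0,1)
12 | T1 LOAD | counter=4 r=(4,3,1,1) succ=(1,1,1,0) retry=(1,0,0,1)
13 | T2 CAS | counter=4 r=(4,3,1,1) succ=(1,1,1,0) retry=(1,1,0,1)
14 | T2 LOAD | counter=4 r=(4,4,1,1) succ=(1,1,1,0) retry=(1,1,0,1)
15 | T2 CAS | counter=5 r=(4,4,1,1) succ=(1,2,1,0) retry=(1,1,0,1)
16 | T1 CAS | counter=5 r=(4,4,1,1) succ=(1,2,1,0) retry=(2,1,0,1)

counter=5 r=(4,4,1,1) succ=(1,2,1,0) retry=(2,1,0,1)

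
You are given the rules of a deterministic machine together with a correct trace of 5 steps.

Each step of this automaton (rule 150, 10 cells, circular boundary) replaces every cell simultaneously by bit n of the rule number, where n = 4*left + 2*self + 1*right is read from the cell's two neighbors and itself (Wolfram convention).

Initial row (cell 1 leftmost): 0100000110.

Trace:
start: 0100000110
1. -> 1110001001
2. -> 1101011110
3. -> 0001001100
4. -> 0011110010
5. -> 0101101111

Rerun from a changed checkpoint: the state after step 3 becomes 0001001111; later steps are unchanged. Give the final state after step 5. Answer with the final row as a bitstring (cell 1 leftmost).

1001100000

state after step 3 := 0001001111
4. -> 1011110110
5. -> 1001100000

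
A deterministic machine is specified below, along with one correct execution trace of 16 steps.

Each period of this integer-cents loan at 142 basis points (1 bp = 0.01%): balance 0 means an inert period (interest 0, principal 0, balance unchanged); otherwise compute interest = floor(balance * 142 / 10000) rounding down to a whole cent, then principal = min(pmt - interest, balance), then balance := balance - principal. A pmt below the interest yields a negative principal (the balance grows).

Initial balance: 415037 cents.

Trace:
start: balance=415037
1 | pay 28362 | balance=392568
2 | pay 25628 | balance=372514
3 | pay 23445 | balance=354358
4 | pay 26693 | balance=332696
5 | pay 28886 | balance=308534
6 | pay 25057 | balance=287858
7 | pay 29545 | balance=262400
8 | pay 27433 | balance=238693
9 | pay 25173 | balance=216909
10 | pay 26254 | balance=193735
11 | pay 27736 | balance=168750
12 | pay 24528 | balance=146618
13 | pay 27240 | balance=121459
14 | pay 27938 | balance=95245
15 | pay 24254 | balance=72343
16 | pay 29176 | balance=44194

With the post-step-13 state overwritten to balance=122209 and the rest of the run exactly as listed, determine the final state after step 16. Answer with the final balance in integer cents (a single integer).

state after step 13 := balance=122209
14 | pay 27938 | balance=96006
15 | pay 24254 | balance=73115
16 | pay 29176 | balance=44977

44977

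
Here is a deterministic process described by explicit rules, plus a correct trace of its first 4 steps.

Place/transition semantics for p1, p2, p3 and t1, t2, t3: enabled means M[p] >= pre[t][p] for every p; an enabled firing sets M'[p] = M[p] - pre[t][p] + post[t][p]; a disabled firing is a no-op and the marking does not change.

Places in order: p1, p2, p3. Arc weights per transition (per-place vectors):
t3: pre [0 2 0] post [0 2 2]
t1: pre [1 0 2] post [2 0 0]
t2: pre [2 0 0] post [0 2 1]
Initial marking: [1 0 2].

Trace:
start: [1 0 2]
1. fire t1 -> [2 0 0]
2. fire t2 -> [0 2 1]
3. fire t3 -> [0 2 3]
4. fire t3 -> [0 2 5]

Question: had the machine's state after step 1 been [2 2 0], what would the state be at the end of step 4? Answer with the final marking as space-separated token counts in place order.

state after step 1 := [2 2 0]
2. fire t2 -> [0 4 1]
3. fire t3 -> [0 4 3]
4. fire t3 -> [0 4 5]

0 4 5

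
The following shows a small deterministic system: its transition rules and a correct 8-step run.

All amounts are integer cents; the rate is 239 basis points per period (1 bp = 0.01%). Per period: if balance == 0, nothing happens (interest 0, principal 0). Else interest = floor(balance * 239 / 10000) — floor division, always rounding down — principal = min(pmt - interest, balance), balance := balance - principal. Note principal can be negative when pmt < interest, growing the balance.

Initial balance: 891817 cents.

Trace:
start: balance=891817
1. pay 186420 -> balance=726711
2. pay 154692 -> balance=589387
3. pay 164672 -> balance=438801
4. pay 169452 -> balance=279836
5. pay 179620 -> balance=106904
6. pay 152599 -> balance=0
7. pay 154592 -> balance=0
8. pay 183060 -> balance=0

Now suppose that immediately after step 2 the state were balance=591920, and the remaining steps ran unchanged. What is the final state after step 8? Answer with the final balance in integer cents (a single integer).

0

state after step 2 := balance=591920
3. pay 164672 -> balance=441394
4. pay 169452 -> balance=282491
5. pay 179620 -> balance=109622
6. pay 152599 -> balance=0
7. pay 154592 -> balance=0
8. pay 183060 -> balance=0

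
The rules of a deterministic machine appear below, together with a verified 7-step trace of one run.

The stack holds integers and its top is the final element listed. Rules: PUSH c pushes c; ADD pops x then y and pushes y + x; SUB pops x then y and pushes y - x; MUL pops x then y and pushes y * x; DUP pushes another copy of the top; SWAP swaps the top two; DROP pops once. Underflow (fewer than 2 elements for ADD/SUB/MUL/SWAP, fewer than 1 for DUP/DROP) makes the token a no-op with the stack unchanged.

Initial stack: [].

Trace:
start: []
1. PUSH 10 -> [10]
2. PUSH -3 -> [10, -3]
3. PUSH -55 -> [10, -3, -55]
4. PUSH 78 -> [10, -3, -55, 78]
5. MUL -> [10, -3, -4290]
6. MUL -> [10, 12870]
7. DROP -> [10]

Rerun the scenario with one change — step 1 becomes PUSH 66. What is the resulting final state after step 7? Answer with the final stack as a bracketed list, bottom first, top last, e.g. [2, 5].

[66]

(re-executing from step 1 with the substitution; state before step 1: [])
1. PUSH 66 -> [66]
2. PUSH -3 -> [66, -3]
3. PUSH -55 -> [66, -3, -55]
4. PUSH 78 -> [66, -3, -55, 78]
5. MUL -> [66, -3, -4290]
6. MUL -> [66, 12870]
7. DROP -> [66]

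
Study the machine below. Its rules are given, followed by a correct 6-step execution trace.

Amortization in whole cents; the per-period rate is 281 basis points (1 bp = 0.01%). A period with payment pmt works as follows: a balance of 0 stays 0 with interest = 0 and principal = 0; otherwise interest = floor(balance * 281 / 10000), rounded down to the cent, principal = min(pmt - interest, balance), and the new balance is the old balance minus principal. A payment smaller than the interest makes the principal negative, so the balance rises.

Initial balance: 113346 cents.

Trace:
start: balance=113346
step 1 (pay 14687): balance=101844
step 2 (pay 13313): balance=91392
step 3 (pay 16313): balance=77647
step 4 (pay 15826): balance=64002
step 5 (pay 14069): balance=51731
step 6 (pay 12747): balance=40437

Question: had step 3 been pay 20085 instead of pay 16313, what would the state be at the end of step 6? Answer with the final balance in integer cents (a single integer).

(re-executing from step 3 with the substitution; state before step 3: balance=91392)
step 3 (pay 20085): balance=73875
step 4 (pay 15826): balance=60124
step 5 (pay 14069): balance=47744
step 6 (pay 12747): balance=36338

36338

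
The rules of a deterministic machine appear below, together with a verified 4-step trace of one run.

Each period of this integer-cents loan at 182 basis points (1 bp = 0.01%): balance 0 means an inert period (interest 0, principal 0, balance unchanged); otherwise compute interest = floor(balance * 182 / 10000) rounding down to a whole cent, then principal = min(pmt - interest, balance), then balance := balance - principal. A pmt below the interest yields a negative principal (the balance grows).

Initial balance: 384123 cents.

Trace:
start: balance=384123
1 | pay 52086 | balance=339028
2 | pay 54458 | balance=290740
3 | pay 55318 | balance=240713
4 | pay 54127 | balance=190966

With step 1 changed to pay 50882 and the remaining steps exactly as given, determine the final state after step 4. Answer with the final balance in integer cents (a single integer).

(re-executing from step 1 with the substitution; state before step 1: balance=384123)
1 | pay 50882 | balance=340232
2 | pay 54458 | balance=291966
3 | pay 55318 | balance=241961
4 | pay 54127 | balance=192237

192237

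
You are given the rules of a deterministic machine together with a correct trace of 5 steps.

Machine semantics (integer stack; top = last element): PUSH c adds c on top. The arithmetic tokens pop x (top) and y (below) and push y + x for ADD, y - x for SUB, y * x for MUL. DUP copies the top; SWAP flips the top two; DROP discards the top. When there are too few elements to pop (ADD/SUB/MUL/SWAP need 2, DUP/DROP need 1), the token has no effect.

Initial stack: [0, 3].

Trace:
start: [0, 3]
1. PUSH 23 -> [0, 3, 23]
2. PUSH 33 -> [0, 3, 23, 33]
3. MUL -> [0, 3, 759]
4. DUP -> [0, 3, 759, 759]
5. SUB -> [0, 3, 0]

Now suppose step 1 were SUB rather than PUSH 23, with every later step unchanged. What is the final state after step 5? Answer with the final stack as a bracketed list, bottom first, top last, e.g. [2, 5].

[0]

(re-executing from step 1 with the substitution; state before step 1: [0, 3])
1. SUB -> [-3]
2. PUSH 33 -> [-3, 33]
3. MUL -> [-99]
4. DUP -> [-99, -99]
5. SUB -> [0]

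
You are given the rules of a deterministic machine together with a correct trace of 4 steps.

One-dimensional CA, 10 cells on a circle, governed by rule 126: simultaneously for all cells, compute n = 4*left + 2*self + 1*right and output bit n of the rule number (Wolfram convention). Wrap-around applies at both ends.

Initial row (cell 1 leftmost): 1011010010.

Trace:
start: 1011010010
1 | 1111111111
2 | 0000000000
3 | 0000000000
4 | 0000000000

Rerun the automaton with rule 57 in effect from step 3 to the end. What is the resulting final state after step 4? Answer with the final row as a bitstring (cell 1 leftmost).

(re-executing steps 3..4 under rule 57; state before step 3: 0000000000)
3 | 1111111111
4 | 0000000000

0000000000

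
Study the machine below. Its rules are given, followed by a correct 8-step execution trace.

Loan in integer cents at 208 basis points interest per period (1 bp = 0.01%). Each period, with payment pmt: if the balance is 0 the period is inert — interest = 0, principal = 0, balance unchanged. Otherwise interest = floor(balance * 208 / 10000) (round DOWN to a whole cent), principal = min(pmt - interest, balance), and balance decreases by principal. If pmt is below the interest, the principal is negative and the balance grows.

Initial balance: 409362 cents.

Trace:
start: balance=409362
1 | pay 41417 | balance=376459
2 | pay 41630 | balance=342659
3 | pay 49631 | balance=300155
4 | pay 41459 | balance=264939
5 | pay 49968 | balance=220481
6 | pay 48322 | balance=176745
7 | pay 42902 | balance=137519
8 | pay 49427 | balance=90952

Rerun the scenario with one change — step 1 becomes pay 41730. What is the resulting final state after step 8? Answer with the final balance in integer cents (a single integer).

90588

(re-executing from step 1 with the substitution; state before step 1: balance=409362)
1 | pay 41730 | balance=376146
2 | pay 41630 | balance=342339
3 | pay 49631 | balance=299828
4 | pay 41459 | balance=264605
5 | pay 49968 | balance=220140
6 | pay 48322 | balance=176396
7 | pay 42902 | balance=137163
8 | pay 49427 | balance=90588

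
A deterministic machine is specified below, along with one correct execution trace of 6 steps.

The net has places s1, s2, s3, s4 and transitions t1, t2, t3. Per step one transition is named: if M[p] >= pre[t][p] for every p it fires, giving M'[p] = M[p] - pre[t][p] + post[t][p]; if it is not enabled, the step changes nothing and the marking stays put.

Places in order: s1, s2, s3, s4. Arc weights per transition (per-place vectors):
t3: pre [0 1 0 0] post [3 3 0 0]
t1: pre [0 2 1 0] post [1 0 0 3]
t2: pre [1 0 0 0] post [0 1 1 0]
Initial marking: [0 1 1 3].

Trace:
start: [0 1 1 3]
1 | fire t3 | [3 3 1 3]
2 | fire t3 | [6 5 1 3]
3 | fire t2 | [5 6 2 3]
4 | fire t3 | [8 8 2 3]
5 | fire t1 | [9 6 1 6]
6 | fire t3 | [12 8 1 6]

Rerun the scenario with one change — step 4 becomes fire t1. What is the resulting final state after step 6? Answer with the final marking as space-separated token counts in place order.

10 4 0 9

(re-executing from step 4 with the substitution; state before step 4: [5 6 2 3])
4 | fire t1 | [6 4 1 6]
5 | fire t1 | [7 2 0 9]
6 | fire t3 | [10 4 0 9]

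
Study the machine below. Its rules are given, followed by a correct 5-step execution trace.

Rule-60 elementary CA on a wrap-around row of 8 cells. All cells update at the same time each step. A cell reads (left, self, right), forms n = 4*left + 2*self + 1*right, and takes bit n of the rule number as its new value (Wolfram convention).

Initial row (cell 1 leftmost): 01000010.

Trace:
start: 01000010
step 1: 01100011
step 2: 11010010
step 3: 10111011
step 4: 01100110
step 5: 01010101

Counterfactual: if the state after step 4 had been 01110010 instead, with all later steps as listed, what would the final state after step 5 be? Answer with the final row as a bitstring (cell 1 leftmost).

01001011

state after step 4 := 01110010
step 5: 01001011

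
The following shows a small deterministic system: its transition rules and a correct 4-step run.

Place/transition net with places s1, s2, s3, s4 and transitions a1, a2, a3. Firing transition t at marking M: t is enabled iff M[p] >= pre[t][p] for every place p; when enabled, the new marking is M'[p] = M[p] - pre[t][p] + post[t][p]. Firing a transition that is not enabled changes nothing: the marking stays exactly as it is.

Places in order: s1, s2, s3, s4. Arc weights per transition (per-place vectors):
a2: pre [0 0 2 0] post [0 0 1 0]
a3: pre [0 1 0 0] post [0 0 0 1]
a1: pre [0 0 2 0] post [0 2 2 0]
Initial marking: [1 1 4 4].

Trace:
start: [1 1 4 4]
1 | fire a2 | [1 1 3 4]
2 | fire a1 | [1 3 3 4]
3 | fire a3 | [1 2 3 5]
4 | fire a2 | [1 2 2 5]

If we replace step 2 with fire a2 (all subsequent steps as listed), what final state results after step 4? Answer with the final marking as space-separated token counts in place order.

(re-executing from step 2 with the substitution; state before step 2: [1 1 3 4])
2 | fire a2 | [1 1 2 4]
3 | fire a3 | [1 0 2 5]
4 | fire a2 | [1 0 1 5]

1 0 1 5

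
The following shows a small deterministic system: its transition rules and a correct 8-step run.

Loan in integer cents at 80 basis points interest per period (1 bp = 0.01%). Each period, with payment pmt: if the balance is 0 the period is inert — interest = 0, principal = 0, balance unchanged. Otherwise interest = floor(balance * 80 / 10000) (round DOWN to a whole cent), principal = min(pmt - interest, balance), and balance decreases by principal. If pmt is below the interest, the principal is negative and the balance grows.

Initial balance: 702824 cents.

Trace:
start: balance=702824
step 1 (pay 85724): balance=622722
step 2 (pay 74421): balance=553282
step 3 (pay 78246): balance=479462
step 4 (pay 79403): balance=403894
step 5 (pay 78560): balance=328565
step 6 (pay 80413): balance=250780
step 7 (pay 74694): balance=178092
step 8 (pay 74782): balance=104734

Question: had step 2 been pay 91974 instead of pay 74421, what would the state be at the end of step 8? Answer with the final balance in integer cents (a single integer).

(re-executing from step 2 with the substitution; state before step 2: balance=622722)
step 2 (pay 91974): balance=535729
step 3 (pay 78246): balance=461768
step 4 (pay 79403): balance=386059
step 5 (pay 78560): balance=310587
step 6 (pay 80413): balance=232658
step 7 (pay 74694): balance=159825
step 8 (pay 74782): balance=86321

86321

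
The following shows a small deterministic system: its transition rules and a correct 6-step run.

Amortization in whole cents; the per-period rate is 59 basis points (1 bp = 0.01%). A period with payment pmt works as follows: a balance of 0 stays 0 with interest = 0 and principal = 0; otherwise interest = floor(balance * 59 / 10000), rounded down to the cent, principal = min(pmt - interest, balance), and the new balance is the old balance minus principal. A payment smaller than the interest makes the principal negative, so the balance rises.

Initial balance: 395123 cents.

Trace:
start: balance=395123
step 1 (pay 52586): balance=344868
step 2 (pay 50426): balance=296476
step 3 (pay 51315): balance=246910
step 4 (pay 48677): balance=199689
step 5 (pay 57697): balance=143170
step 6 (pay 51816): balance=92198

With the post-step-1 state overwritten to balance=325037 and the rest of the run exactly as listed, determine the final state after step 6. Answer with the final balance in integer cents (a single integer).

71775

state after step 1 := balance=325037
step 2 (pay 50426): balance=276528
step 3 (pay 51315): balance=226844
step 4 (pay 48677): balance=179505
step 5 (pay 57697): balance=122867
step 6 (pay 51816): balance=71775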